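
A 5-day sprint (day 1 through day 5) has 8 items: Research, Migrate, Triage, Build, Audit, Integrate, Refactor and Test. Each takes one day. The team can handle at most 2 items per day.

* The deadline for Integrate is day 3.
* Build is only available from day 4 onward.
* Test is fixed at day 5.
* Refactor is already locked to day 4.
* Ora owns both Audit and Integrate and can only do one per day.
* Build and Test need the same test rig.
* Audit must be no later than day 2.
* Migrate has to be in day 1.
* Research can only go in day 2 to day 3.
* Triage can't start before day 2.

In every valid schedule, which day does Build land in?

Build's window is day 4–day 5.
Test is fixed at day 5, and Build can't share a day with Test.
So Build must be day 4.

day 4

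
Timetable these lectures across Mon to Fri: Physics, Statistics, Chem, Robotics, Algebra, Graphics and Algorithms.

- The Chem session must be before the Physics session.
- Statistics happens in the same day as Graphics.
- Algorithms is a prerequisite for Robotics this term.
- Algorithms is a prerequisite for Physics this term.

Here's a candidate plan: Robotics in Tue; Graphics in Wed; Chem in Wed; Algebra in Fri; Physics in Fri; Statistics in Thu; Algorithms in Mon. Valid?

Statistics happens in the same day as Graphics — violated.
Algorithms is a prerequisite for Robotics this term — holds.
The Chem session must be before the Physics session — holds.
Algorithms is a prerequisite for Physics this term — holds.

Invalid. Statistics happens in the same day as Graphics.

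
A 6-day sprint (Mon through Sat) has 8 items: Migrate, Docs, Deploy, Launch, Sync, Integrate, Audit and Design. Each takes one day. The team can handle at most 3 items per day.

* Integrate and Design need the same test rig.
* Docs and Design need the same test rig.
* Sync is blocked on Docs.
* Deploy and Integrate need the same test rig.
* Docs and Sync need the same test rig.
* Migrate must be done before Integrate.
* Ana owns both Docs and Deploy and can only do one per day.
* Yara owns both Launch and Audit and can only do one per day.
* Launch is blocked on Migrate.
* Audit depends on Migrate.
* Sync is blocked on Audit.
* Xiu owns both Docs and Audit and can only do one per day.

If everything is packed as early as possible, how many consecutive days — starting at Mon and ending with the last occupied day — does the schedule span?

The precedence chain requires at least 3 distinct days.
With at most 3 per day and 8 tasks, at least 3 days are needed.
3 works (last occupied day: Wed): for example Integrate -> Wed, Migrate -> Mon, Design -> Tue, Deploy -> Tue, Docs -> Mon, Launch -> Wed, Sync -> Wed, Audit -> Tue.

3 days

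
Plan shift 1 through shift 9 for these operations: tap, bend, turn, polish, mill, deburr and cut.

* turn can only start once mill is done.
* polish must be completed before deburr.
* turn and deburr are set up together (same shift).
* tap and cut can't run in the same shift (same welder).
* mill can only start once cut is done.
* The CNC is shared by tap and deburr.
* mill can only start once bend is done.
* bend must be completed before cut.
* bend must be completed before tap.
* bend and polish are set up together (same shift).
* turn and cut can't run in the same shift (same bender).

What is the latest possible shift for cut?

shift 7

Precedence pushes cut to at least shift 2; downstream work caps cut at shift 7.
cut at shift 7 is achievable: deburr in shift 9, bend in shift 1, mill in shift 8, cut in shift 7, turn in shift 9, polish in shift 1, tap in shift 2.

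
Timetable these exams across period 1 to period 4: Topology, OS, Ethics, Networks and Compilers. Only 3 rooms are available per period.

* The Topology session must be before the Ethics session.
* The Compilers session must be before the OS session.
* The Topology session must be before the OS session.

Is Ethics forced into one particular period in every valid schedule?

No

Ethics can be period 2 (e.g. Networks=period 1, Ethics=period 2, OS=period 2, Topology=period 1, Compilers=period 1) or period 3 (e.g. Topology=period 1; OS=period 2; Compilers=period 1; Ethics=period 3; Networks=period 1).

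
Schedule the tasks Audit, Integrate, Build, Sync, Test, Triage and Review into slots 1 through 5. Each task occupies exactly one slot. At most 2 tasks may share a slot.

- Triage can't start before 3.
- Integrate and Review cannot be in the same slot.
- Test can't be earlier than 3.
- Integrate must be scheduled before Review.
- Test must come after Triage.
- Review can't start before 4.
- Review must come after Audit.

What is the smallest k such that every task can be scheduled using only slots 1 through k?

4

The precedence chain requires at least 2 distinct slots.
With at most 2 per slot and 7 tasks, at least 4 slots are needed.
Review can't be placed before 4, so the schedule must run through at least slot 4.
4 works (last occupied slot: 4): for example Build in 2, Audit in 1, Sync in 2, Review in 4, Test in 4, Triage in 3, Integrate in 1.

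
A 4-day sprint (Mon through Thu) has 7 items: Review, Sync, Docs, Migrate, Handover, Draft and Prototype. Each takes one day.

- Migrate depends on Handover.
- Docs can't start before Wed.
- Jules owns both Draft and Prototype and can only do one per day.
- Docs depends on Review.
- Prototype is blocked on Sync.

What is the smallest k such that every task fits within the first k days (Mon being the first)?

3 days

The precedence chain requires at least 2 distinct days.
Docs can't be placed before Wed — that is day 3 counting from Mon — so the schedule must run through at least 3 days.
3 works (last occupied day: Wed): for example Migrate in Tue; Draft in Mon; Sync in Mon; Docs in Wed; Handover in Mon; Review in Mon; Prototype in Tue.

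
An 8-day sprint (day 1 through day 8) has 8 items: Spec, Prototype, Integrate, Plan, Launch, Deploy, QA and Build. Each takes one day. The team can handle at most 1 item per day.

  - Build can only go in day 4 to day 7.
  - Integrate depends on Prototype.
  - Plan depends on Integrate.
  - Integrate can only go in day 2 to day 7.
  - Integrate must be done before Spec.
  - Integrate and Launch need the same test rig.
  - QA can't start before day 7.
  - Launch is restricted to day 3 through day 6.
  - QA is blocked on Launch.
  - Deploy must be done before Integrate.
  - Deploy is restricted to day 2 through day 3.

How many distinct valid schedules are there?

Splitting on Spec: it can be day 4 (6), day 5 (9), day 6 (11), day 7 (9), day 8 (9). Listing each branch's schedules as (Prototype, Integrate, Plan, Launch, Deploy, QA, Build) by day number:
Spec=day 4: (1,3,5,6,2,8,7) (1,3,6,5,2,8,7) (1,3,7,5,2,8,6) (1,3,7,6,2,8,5) (1,3,8,5,2,7,6) (1,3,8,6,2,7,5) — 6.
Spec=day 5: (1,3,4,6,2,8,7) (1,3,6,4,2,8,7) (1,3,7,4,2,8,6) (1,3,7,6,2,8,4) (1,3,8,4,2,7,6) (1,3,8,6,2,7,4) (1,4,6,3,2,8,7) (1,4,7,3,2,8,6) (1,4,8,3,2,7,6) — 9.
Spec=day 6: (1,3,4,5,2,8,7) (1,3,5,4,2,8,7) (1,3,7,4,2,8,5) (1,3,7,5,2,8,4) (1,3,8,4,2,7,5) (1,3,8,5,2,7,4) (1,4,5,3,2,8,7) (1,4,7,3,2,8,5) (1,4,8,3,2,7,5) (1,5,7,3,2,8,4) (1,5,8,3,2,7,4) — 11.
Spec=day 7: (1,3,4,5,2,8,6) (1,3,4,6,2,8,5) (1,3,5,4,2,8,6) (1,3,5,6,2,8,4) (1,3,6,4,2,8,5) (1,3,6,5,2,8,4) (1,4,5,3,2,8,6) (1,4,6,3,2,8,5) (1,5,6,3,2,8,4) — 9.
Spec=day 8: (1,3,4,5,2,7,6) (1,3,4,6,2,7,5) (1,3,5,4,2,7,6) (1,3,5,6,2,7,4) (1,3,6,4,2,7,5) (1,3,6,5,2,7,4) (1,4,5,3,2,7,6) (1,4,6,3,2,7,5) (1,5,6,3,2,7,4) — 9.
Summing: 6 + 9 + 11 + 9 + 9 = 44.

44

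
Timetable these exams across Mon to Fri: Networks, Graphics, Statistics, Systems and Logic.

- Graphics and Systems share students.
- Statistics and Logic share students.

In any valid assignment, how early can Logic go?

Mon

Logic at Mon is achievable: Logic=Mon, Systems=Tue, Networks=Mon, Statistics=Tue, Graphics=Mon.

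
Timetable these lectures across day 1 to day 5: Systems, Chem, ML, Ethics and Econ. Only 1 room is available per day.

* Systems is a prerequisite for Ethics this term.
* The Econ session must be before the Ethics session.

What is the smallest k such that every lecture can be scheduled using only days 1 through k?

The precedence chain requires at least 2 distinct days.
With at most 1 per day and 5 lectures, at least 5 days are needed.
5 works (last occupied day: day 5): for example Econ=day 2, Chem=day 4, ML=day 5, Systems=day 1, Ethics=day 3.

5 days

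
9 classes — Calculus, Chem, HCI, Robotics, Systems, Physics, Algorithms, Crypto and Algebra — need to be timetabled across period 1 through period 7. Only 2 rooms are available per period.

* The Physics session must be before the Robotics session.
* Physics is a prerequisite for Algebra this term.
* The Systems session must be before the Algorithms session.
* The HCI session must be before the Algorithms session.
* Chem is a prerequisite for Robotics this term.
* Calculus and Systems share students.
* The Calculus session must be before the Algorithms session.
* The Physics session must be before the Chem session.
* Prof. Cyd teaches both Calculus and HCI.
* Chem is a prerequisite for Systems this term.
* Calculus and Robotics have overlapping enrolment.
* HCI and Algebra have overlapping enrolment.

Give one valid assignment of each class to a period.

Systems -> period 3; Algebra -> period 4; HCI -> period 2; Crypto -> period 5; Chem -> period 2; Algorithms -> period 4; Physics -> period 1; Calculus -> period 1; Robotics -> period 3

Checking: Physics(period 1) before Robotics(period 3); Physics(period 1) before Algebra(period 4); Chem(period 2) before Robotics(period 3); Chem(period 2) before Systems(period 3); HCI(period 2) before Algorithms(period 4); Calculus(period 1) before Algorithms(period 4); Systems(period 3) before Algorithms(period 4); Physics(period 1) before Chem(period 2); Calculus(period 1) != Robotics(period 3); Calculus(period 1) != HCI(period 2); Calculus(period 1) != Systems(period 3); HCI(period 2) != Algebra(period 4); max 2 per period (cap 2).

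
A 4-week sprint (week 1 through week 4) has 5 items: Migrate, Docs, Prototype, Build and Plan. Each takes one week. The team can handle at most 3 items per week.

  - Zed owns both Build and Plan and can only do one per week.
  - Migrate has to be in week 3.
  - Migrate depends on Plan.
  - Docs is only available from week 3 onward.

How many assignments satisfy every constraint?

Splitting on Docs: it can be week 3 (22), week 4 (24). Listing each branch's schedules as (Migrate, Prototype, Build, Plan) by week number:
Docs=week 3: (3,1,1,2) (3,1,2,1) (3,1,3,1) (3,1,3,2) (3,1,4,1) (3,1,4,2) (3,2,1,2) (3,2,2,1) (3,2,3,1) (3,2,3,2) (3,2,4,1) (3,2,4,2) (3,3,1,2) (3,3,2,1) (3,3,4,1) (3,3,4,2) (3,4,1,2) (3,4,2,1) (3,4,3,1) (3,4,3,2) (3,4,4,1) (3,4,4,2) — 22.
Docs=week 4: (3,1,1,2) (3,1,2,1) (3,1,3,1) (3,1,3,2) (3,1,4,1) (3,1,4,2) (3,2,1,2) (3,2,2,1) (3,2,3,1) (3,2,3,2) (3,2,4,1) (3,2,4,2) (3,3,1,2) (3,3,2,1) (3,3,3,1) (3,3,3,2) (3,3,4,1) (3,3,4,2) (3,4,1,2) (3,4,2,1) (3,4,3,1) (3,4,3,2) (3,4,4,1) (3,4,4,2) — 24.
Summing: 22 + 24 = 46.

46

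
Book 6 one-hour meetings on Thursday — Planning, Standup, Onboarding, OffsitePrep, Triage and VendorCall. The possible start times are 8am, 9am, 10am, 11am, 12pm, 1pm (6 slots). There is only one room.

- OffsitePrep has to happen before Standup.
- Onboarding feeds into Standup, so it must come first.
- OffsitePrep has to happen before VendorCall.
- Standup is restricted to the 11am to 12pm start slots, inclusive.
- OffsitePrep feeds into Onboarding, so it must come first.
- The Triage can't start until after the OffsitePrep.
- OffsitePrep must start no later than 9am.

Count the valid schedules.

36

Splitting on Standup: it can be 11am (14), 12pm (22). Listing each branch's schedules as (Planning, Onboarding, OffsitePrep, Triage, VendorCall):
Standup=11am: (8am,10am,9am,12pm,1pm) (8am,10am,9am,1pm,12pm) (9am,10am,8am,12pm,1pm) (9am,10am,8am,1pm,12pm) (10am,9am,8am,12pm,1pm) (10am,9am,8am,1pm,12pm) (12pm,9am,8am,10am,1pm) (12pm,9am,8am,1pm,10am) (12pm,10am,8am,9am,1pm) (12pm,10am,8am,1pm,9am) (1pm,9am,8am,10am,12pm) (1pm,9am,8am,12pm,10am) (1pm,10am,8am,9am,12pm) (1pm,10am,8am,12pm,9am) — 14.
Standup=12pm: (8am,10am,9am,11am,1pm) (8am,10am,9am,1pm,11am) (8am,11am,9am,10am,1pm) (8am,11am,9am,1pm,10am) (9am,10am,8am,11am,1pm) (9am,10am,8am,1pm,11am) (9am,11am,8am,10am,1pm) (9am,11am,8am,1pm,10am) (10am,9am,8am,11am,1pm) (10am,9am,8am,1pm,11am) (10am,11am,8am,9am,1pm) (10am,11am,8am,1pm,9am) (11am,9am,8am,10am,1pm) (11am,9am,8am,1pm,10am) (11am,10am,8am,9am,1pm) (11am,10am,8am,1pm,9am) (1pm,9am,8am,10am,11am) (1pm,9am,8am,11am,10am) (1pm,10am,8am,9am,11am) (1pm,10am,8am,11am,9am) (1pm,11am,8am,9am,10am) (1pm,11am,8am,10am,9am) — 22.
Summing: 14 + 22 = 36.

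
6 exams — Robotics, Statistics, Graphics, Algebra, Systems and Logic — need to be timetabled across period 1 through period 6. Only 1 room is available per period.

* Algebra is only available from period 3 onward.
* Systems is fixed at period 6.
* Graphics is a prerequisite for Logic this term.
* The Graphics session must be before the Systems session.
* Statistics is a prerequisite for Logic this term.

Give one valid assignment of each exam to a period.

Logic in period 4, Robotics in period 5, Algebra in period 3, Graphics in period 1, Statistics in period 2, Systems in period 6

Checking: Graphics(period 1) before Logic(period 4); Graphics(period 1) before Systems(period 6); Statistics(period 2) before Logic(period 4); Algebra=period 3 in [period 3,period 6]; Systems=period 6 in [period 6,period 6]; max 1 per period (cap 1).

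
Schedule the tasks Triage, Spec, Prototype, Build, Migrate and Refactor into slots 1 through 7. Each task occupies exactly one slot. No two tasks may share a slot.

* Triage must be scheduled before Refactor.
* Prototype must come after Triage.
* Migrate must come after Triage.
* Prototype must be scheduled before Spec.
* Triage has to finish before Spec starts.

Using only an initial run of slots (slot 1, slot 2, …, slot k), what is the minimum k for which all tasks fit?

6

The precedence chain requires at least 3 distinct slots.
With at most 1 per slot and 6 tasks, at least 6 slots are needed.
6 works (last occupied slot: 6): for example Prototype -> 2, Refactor -> 5, Spec -> 3, Migrate -> 4, Triage -> 1, Build -> 6.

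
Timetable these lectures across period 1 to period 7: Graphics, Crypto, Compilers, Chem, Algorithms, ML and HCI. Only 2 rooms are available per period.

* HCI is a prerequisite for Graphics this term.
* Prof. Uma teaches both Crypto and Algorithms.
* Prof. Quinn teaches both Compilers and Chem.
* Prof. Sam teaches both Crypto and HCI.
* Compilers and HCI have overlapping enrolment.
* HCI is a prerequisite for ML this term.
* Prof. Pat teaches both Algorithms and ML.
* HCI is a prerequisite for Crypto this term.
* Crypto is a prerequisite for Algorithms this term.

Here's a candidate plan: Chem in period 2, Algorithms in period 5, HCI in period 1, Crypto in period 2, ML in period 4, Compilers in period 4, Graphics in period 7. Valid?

Only 2 rooms are available per period — holds.
Prof. Uma teaches both Crypto and Algorithms — holds.
HCI is a prerequisite for Crypto this term — holds.
Compilers and HCI have overlapping enrolment — holds.
Prof. Sam teaches both Crypto and HCI — holds.
Crypto is a prerequisite for Algorithms this term — holds.
HCI is a prerequisite for Graphics this term — holds.
HCI is a prerequisite for ML this term — holds.
Prof. Quinn teaches both Compilers and Chem — holds.
Prof. Pat teaches both Algorithms and ML — holds.

Yes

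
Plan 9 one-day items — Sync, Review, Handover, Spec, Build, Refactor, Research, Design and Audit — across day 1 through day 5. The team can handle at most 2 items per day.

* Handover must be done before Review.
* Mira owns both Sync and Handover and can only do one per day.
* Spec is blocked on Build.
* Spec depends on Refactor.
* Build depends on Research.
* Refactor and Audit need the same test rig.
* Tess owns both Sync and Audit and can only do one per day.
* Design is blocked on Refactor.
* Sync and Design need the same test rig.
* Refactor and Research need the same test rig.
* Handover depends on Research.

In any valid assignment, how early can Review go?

day 3

Precedence pushes Review to at least day 3.
Review at day 3 is achievable: Build -> day 2; Refactor -> day 3; Sync -> day 1; Audit -> day 5; Research -> day 1; Handover -> day 2; Spec -> day 4; Design -> day 4; Review -> day 3.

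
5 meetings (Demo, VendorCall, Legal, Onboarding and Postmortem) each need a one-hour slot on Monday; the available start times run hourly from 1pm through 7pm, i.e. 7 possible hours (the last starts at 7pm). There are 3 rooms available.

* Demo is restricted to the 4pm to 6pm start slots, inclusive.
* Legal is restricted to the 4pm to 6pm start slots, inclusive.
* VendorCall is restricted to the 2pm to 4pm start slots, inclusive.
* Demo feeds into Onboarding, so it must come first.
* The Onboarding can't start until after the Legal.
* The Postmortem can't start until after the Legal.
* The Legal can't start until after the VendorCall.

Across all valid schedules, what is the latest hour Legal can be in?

6pm

Legal is available from 4pm; Legal's own window allows nothing later than 6pm.
Legal at 6pm is achievable: Legal in 6pm, VendorCall in 2pm, Onboarding in 7pm, Demo in 4pm, Postmortem in 7pm.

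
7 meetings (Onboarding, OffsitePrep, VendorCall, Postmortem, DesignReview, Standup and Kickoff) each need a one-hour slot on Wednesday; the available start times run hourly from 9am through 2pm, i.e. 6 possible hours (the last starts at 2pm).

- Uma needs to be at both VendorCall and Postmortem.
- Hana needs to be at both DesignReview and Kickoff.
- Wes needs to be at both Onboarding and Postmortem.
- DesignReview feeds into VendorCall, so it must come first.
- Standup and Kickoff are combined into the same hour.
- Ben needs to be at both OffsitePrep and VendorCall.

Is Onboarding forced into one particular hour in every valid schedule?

No

Onboarding can be 9am (e.g. DesignReview=9am; Standup=10am; Onboarding=9am; Kickoff=10am; OffsitePrep=9am; VendorCall=10am; Postmortem=11am) or 10am (e.g. Kickoff in 10am; Postmortem in 9am; Standup in 10am; VendorCall in 10am; OffsitePrep in 9am; DesignReview in 9am; Onboarding in 10am).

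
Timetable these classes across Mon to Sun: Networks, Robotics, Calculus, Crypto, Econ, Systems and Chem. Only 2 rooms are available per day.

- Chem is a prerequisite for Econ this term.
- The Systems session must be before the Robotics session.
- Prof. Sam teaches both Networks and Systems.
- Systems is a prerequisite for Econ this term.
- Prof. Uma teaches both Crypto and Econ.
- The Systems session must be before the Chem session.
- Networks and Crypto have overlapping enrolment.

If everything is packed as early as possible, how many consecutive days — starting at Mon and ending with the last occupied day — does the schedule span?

4 days

The precedence chain requires at least 3 distinct days.
With at most 2 per day and 7 classes, at least 4 days are needed.
4 works (last occupied day: Thu): for example Networks -> Wed, Econ -> Wed, Robotics -> Tue, Crypto -> Thu, Chem -> Tue, Systems -> Mon, Calculus -> Mon.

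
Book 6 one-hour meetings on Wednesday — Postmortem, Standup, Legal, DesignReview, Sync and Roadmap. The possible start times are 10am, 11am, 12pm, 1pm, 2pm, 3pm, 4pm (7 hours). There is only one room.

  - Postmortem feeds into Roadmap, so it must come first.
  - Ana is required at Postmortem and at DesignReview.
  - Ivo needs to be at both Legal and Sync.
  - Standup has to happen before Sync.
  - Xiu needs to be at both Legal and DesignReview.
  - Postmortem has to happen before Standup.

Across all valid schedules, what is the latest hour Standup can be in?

Precedence pushes Standup to at least 11am; downstream work caps Standup at 3pm.
Standup at 3pm is achievable: Roadmap -> 11am, Postmortem -> 10am, Sync -> 4pm, DesignReview -> 1pm, Legal -> 12pm, Standup -> 3pm.

3pm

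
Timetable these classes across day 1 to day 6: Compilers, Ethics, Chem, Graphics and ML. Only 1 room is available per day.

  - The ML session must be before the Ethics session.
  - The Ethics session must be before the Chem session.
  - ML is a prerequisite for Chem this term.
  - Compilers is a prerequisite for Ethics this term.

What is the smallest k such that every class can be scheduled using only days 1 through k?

5 days

The precedence chain requires at least 3 distinct days.
With at most 1 per day and 5 classes, at least 5 days are needed.
5 works (last occupied day: day 5): for example Chem=day 4, Compilers=day 2, Ethics=day 3, Graphics=day 5, ML=day 1.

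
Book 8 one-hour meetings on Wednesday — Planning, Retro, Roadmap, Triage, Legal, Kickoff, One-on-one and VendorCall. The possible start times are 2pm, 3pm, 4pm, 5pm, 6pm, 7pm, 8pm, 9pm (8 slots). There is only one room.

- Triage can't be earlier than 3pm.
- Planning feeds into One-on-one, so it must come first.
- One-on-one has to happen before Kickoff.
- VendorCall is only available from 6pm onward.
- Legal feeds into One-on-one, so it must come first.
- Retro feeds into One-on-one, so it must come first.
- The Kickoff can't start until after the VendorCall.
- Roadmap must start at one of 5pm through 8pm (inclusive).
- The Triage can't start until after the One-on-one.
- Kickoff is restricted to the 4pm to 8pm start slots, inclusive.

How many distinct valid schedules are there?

Splitting on Planning: it can be 2pm (10), 3pm (10), 4pm (10). Listing each branch's schedules as (Retro, Roadmap, Triage, Legal, Kickoff, One-on-one, VendorCall):
Planning=2pm: (3pm,5pm,9pm,4pm,8pm,6pm,7pm) (3pm,5pm,9pm,4pm,8pm,7pm,6pm) (3pm,6pm,9pm,4pm,8pm,5pm,7pm) (3pm,7pm,9pm,4pm,8pm,5pm,6pm) (3pm,8pm,9pm,4pm,7pm,5pm,6pm) (4pm,5pm,9pm,3pm,8pm,6pm,7pm) (4pm,5pm,9pm,3pm,8pm,7pm,6pm) (4pm,6pm,9pm,3pm,8pm,5pm,7pm) (4pm,7pm,9pm,3pm,8pm,5pm,6pm) (4pm,8pm,9pm,3pm,7pm,5pm,6pm) — 10.
Planning=3pm: (2pm,5pm,9pm,4pm,8pm,6pm,7pm) (2pm,5pm,9pm,4pm,8pm,7pm,6pm) (2pm,6pm,9pm,4pm,8pm,5pm,7pm) (2pm,7pm,9pm,4pm,8pm,5pm,6pm) (2pm,8pm,9pm,4pm,7pm,5pm,6pm) (4pm,5pm,9pm,2pm,8pm,6pm,7pm) (4pm,5pm,9pm,2pm,8pm,7pm,6pm) (4pm,6pm,9pm,2pm,8pm,5pm,7pm) (4pm,7pm,9pm,2pm,8pm,5pm,6pm) (4pm,8pm,9pm,2pm,7pm,5pm,6pm) — 10.
Planning=4pm: (2pm,5pm,9pm,3pm,8pm,6pm,7pm) (2pm,5pm,9pm,3pm,8pm,7pm,6pm) (2pm,6pm,9pm,3pm,8pm,5pm,7pm) (2pm,7pm,9pm,3pm,8pm,5pm,6pm) (2pm,8pm,9pm,3pm,7pm,5pm,6pm) (3pm,5pm,9pm,2pm,8pm,6pm,7pm) (3pm,5pm,9pm,2pm,8pm,7pm,6pm) (3pm,6pm,9pm,2pm,8pm,5pm,7pm) (3pm,7pm,9pm,2pm,8pm,5pm,6pm) (3pm,8pm,9pm,2pm,7pm,5pm,6pm) — 10.
Summing: 10 + 10 + 10 = 30.

30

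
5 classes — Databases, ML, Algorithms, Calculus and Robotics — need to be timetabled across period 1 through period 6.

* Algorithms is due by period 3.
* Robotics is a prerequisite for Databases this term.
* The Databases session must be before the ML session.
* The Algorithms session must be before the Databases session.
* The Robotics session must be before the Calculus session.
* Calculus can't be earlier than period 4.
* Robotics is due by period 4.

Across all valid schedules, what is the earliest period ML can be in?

Precedence pushes ML to at least period 3.
ML at period 3 is achievable: Databases -> period 2, ML -> period 3, Calculus -> period 4, Algorithms -> period 1, Robotics -> period 1.

period 3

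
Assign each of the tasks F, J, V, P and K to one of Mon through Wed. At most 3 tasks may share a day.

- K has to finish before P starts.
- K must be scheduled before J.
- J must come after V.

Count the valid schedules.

24

Splitting on F: it can be Mon (8), Tue (8), Wed (8). Listing each branch's schedules as (J, V, P, K):
F=Mon: (Tue,Mon,Tue,Mon) (Tue,Mon,Wed,Mon) (Wed,Mon,Tue,Mon) (Wed,Mon,Wed,Mon) (Wed,Mon,Wed,Tue) (Wed,Tue,Tue,Mon) (Wed,Tue,Wed,Mon) (Wed,Tue,Wed,Tue) — 8.
F=Tue: (Tue,Mon,Tue,Mon) (Tue,Mon,Wed,Mon) (Wed,Mon,Tue,Mon) (Wed,Mon,Wed,Mon) (Wed,Mon,Wed,Tue) (Wed,Tue,Tue,Mon) (Wed,Tue,Wed,Mon) (Wed,Tue,Wed,Tue) — 8.
F=Wed: (Tue,Mon,Tue,Mon) (Tue,Mon,Wed,Mon) (Wed,Mon,Tue,Mon) (Wed,Mon,Wed,Mon) (Wed,Mon,Wed,Tue) (Wed,Tue,Tue,Mon) (Wed,Tue,Wed,Mon) (Wed,Tue,Wed,Tue) — 8.
Summing: 8 + 8 + 8 = 24.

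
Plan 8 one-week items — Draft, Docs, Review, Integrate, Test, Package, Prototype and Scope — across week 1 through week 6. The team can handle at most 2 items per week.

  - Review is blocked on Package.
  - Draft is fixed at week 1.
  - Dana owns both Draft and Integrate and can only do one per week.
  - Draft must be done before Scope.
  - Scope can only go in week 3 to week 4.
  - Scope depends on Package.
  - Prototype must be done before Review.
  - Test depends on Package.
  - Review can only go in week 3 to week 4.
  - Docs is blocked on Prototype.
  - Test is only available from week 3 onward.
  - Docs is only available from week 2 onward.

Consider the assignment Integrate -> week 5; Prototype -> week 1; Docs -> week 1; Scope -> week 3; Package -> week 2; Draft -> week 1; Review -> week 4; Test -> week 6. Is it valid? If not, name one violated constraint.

Docs is only available from week 2 onward — violated.
Draft is fixed at week 1 — holds.
Review can only go in week 3 to week 4 — holds.
Test is only available from week 3 onward — holds.
Review is blocked on Package — holds.
Test depends on Package — holds.
Dana owns both Draft and Integrate and can only do one per week — holds.
Docs is blocked on Prototype — violated.
Scope depends on Package — holds.
Scope can only go in week 3 to week 4 — holds.
Draft must be done before Scope — holds.
The team can handle at most 2 items per week — violated.
Prototype must be done before Review — holds.

Invalid. The team can handle at most 2 items per week.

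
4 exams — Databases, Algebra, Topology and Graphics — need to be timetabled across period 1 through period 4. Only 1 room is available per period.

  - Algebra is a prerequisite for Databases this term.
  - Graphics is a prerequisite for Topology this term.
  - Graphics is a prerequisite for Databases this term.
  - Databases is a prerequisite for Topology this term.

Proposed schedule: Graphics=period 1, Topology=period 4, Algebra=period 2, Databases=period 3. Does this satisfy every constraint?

Yes, all constraints hold

Graphics is a prerequisite for Topology this term — holds.
Graphics is a prerequisite for Databases this term — holds.
Databases is a prerequisite for Topology this term — holds.
Only 1 room is available per period — holds.
Algebra is a prerequisite for Databases this term — holds.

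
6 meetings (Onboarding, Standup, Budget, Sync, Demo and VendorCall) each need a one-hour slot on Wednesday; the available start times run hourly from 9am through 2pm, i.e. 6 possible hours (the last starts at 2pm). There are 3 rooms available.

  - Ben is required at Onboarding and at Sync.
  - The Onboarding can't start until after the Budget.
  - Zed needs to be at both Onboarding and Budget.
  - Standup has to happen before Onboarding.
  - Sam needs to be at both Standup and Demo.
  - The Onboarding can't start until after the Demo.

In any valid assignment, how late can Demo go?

1pm

Downstream work caps Demo at 1pm.
Demo at 1pm is achievable: Sync in 9am, Standup in 9am, VendorCall in 10am, Demo in 1pm, Budget in 9am, Onboarding in 2pm.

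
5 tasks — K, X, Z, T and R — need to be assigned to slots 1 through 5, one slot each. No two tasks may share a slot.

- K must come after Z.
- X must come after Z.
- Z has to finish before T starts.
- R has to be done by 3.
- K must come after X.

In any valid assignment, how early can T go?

2

Precedence pushes T to at least 2.
T at 2 is achievable: K=5, T=2, X=4, R=3, Z=1.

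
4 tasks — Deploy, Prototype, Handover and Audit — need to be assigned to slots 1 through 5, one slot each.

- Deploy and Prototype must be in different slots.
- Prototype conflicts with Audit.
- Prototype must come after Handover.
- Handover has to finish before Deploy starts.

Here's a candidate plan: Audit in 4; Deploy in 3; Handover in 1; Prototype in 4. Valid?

No. Prototype conflicts with Audit is not satisfied.

Deploy and Prototype must be in different slots — holds.
Prototype conflicts with Audit — violated.
Prototype must come after Handover — holds.
Handover has to finish before Deploy starts — holds.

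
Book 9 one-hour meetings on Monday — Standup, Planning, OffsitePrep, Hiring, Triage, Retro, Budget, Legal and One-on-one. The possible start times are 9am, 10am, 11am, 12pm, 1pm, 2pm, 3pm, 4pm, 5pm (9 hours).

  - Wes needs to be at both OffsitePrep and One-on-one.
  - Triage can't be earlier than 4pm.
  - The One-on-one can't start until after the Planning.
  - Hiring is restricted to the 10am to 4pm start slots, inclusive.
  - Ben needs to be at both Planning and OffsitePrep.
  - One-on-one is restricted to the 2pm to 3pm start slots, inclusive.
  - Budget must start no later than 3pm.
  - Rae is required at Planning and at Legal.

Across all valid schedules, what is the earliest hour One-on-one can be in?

One-on-one is available from 2pm; One-on-one's own window allows nothing later than 3pm.
One-on-one at 2pm is achievable: One-on-one -> 2pm; Hiring -> 10am; Retro -> 9am; Standup -> 9am; Budget -> 9am; Planning -> 9am; Legal -> 10am; Triage -> 4pm; OffsitePrep -> 10am.

2pm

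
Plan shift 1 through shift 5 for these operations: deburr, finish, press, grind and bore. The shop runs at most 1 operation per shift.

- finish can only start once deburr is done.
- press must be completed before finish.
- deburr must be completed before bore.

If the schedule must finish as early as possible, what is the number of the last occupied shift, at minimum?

The precedence chain requires at least 2 distinct shifts.
With at most 1 per shift and 5 operations, at least 5 shifts are needed.
5 works (last occupied shift: shift 5): for example bore=shift 4; press=shift 2; grind=shift 5; deburr=shift 1; finish=shift 3.

shift 5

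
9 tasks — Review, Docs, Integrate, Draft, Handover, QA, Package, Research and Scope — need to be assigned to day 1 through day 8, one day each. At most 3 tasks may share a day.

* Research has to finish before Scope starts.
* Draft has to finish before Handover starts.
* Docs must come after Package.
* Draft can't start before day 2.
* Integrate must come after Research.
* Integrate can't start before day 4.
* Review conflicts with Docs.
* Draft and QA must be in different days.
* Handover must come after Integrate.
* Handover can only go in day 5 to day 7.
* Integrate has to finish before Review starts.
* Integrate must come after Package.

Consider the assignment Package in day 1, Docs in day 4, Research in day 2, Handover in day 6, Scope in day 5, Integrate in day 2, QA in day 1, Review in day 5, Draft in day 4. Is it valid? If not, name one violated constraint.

No. Integrate can't start before day 4 is not satisfied.

Integrate must come after Package — holds.
Draft and QA must be in different days — holds.
Integrate can't start before day 4 — violated.
At most 3 tasks may share a day — holds.
Draft can't start before day 2 — holds.
Integrate must come after Research — violated.
Handover can only go in day 5 to day 7 — holds.
Integrate has to finish before Review starts — holds.
Draft has to finish before Handover starts — holds.
Research has to finish before Scope starts — holds.
Docs must come after Package — holds.
Handover must come after Integrate — holds.
Review conflicts with Docs — holds.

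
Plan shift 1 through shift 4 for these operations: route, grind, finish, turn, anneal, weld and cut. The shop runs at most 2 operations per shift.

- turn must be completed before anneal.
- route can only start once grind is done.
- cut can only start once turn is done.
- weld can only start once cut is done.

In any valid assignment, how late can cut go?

Precedence pushes cut to at least shift 2; downstream work caps cut at shift 3.
cut at shift 3 is achievable: anneal in shift 2, grind in shift 1, weld in shift 4, turn in shift 1, route in shift 2, finish in shift 3, cut in shift 3.

shift 3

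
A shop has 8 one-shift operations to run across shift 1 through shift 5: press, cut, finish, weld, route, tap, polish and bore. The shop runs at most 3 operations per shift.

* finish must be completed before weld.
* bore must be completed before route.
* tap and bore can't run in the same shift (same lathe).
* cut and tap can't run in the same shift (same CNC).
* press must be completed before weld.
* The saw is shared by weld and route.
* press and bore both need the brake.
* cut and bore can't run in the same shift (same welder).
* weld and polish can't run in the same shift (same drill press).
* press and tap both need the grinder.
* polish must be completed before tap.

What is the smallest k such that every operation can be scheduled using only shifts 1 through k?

The precedence chain requires at least 2 distinct shifts.
With at most 3 per shift and 8 operations, at least 3 shifts are needed.
3 works (last occupied shift: shift 3): for example finish -> shift 1; tap -> shift 3; press -> shift 2; bore -> shift 1; polish -> shift 1; cut -> shift 2; route -> shift 2; weld -> shift 3.

3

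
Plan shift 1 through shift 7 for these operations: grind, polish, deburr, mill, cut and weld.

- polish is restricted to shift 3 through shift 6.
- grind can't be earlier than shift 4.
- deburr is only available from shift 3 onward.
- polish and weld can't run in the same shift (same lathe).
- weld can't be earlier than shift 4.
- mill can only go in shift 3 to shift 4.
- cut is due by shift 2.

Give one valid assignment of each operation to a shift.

cut -> shift 1; polish -> shift 3; weld -> shift 4; deburr -> shift 3; mill -> shift 3; grind -> shift 4

Checking: polish(shift 3) != weld(shift 4); deburr=shift 3 in [shift 3,shift 7]; grind=shift 4 in [shift 4,shift 7]; mill=shift 3 in [shift 3,shift 4]; polish=shift 3 in [shift 3,shift 6]; weld=shift 4 in [shift 4,shift 7]; cut=shift 1 in [shift 1,shift 2].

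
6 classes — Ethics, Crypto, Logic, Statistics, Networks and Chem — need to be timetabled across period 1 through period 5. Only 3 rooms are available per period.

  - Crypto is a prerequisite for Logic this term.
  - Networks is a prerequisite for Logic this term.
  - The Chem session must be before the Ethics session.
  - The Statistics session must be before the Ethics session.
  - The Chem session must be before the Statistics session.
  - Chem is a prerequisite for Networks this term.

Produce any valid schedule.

Crypto in period 1, Networks in period 2, Statistics in period 2, Logic in period 3, Ethics in period 3, Chem in period 1

Checking: Statistics(period 2) before Ethics(period 3); Chem(period 1) before Ethics(period 3); Crypto(period 1) before Logic(period 3); Networks(period 2) before Logic(period 3); Chem(period 1) before Statistics(period 2); Chem(period 1) before Networks(period 2); max 2 per period (cap 3).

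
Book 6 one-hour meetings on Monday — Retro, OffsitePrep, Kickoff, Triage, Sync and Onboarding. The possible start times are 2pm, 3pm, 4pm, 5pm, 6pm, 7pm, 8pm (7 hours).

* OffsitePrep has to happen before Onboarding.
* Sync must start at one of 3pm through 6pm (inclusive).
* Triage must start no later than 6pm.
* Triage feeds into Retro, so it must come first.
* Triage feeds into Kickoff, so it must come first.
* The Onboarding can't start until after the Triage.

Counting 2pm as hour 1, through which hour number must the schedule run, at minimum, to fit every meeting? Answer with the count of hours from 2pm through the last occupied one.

The precedence chain requires at least 2 distinct hours.
2 works (last occupied hour: 3pm): for example Kickoff -> 3pm; Retro -> 3pm; Sync -> 3pm; Onboarding -> 3pm; Triage -> 2pm; OffsitePrep -> 2pm.

2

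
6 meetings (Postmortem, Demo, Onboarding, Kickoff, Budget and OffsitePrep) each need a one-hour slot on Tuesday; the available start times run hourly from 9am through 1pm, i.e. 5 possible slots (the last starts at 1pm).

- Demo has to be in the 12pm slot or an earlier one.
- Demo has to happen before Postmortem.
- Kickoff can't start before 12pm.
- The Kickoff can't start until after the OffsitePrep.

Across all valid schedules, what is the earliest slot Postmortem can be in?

10am

Precedence pushes Postmortem to at least 10am.
Postmortem at 10am is achievable: Kickoff=12pm; Onboarding=9am; Postmortem=10am; OffsitePrep=9am; Budget=9am; Demo=9am.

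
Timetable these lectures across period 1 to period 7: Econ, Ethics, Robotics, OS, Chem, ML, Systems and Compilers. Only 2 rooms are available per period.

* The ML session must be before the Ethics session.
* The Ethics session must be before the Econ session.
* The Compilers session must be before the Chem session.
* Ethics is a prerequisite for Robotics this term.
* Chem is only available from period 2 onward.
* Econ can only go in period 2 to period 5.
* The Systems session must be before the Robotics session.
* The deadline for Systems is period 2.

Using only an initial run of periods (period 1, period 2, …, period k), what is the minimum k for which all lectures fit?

4

The precedence chain requires at least 3 distinct periods.
With at most 2 per period and 8 lectures, at least 4 periods are needed.
4 works (last occupied period: period 4): for example OS -> period 4; Chem -> period 3; Econ -> period 3; Systems -> period 1; Ethics -> period 2; Compilers -> period 2; ML -> period 1; Robotics -> period 4.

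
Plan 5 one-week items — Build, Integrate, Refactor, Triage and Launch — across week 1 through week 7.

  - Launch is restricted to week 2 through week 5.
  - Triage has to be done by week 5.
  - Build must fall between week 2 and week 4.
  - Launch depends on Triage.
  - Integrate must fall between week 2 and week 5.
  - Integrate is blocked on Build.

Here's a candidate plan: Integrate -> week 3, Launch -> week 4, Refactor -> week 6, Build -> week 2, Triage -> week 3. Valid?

Launch is restricted to week 2 through week 5 — holds.
Integrate must fall between week 2 and week 5 — holds.
Integrate is blocked on Build — holds.
Triage has to be done by week 5 — holds.
Launch depends on Triage — holds.
Build must fall between week 2 and week 4 — holds.

Yes, all constraints hold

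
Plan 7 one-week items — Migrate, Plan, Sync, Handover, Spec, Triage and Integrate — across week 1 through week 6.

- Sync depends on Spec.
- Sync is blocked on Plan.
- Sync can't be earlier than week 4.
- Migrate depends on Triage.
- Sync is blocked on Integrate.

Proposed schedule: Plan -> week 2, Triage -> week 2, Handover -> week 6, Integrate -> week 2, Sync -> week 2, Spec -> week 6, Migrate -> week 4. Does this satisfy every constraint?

Sync is blocked on Plan — violated.
Sync is blocked on Integrate — violated.
Migrate depends on Triage — holds.
Sync depends on Spec — violated.
Sync can't be earlier than week 4 — violated.

Invalid. Sync depends on Spec.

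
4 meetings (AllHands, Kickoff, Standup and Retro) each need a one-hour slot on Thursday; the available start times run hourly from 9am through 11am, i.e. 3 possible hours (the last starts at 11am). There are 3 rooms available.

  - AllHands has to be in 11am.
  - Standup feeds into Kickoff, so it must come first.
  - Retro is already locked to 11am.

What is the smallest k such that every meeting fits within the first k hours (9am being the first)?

The precedence chain requires at least 2 distinct hours.
With at most 3 per hour and 4 meetings, at least 2 hours are needed.
AllHands can't be placed before 11am — that is hour 3 counting from 9am — so the schedule must run through at least 3 hours.
3 works (last occupied hour: 11am): for example Standup -> 9am; Retro -> 11am; AllHands -> 11am; Kickoff -> 10am.

3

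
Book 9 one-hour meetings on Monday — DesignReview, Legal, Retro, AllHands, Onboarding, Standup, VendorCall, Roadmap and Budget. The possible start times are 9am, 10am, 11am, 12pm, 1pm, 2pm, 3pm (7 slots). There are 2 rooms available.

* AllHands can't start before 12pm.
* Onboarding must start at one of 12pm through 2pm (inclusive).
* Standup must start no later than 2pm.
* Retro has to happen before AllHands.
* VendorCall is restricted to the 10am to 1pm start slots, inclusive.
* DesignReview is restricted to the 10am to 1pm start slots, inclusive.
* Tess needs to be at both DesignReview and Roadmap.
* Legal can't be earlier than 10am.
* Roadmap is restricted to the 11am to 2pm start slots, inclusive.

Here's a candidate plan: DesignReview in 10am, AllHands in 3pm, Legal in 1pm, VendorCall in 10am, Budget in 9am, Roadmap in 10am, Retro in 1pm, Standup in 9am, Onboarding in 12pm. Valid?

Tess needs to be at both DesignReview and Roadmap — violated.
VendorCall is restricted to the 10am to 1pm start slots, inclusive — holds.
There are 2 rooms available — violated.
Standup must start no later than 2pm — holds.
Retro has to happen before AllHands — holds.
Onboarding must start at one of 12pm through 2pm (inclusive) — holds.
AllHands can't start before 12pm — holds.
Roadmap is restricted to the 11am to 2pm start slots, inclusive — violated.
Legal can't be earlier than 10am — holds.
DesignReview is restricted to the 10am to 1pm start slots, inclusive — holds.

No. Tess needs to be at both DesignReview and Roadmap is not satisfied.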